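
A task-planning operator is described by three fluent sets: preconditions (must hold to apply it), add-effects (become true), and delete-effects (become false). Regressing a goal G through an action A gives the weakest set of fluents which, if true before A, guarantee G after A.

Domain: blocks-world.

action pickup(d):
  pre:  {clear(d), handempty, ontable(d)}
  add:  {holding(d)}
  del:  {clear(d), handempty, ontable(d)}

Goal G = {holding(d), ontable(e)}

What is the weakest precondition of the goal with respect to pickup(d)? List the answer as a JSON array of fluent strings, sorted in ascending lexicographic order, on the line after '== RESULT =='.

Regress:
  G ∩ del = {}  (empty — regression defined)
  G \ add = {holding(d), ontable(e)} \ {holding(d)} = {ontable(e)}
  ∪ pre   = {ontable(e)} ∪ {clear(d), handempty, ontable(d)}
          = {clear(d), handempty, ontable(d), ontable(e)}

== RESULT ==
["clear(d)", "handempty", "ontable(d)", "ontable(e)"]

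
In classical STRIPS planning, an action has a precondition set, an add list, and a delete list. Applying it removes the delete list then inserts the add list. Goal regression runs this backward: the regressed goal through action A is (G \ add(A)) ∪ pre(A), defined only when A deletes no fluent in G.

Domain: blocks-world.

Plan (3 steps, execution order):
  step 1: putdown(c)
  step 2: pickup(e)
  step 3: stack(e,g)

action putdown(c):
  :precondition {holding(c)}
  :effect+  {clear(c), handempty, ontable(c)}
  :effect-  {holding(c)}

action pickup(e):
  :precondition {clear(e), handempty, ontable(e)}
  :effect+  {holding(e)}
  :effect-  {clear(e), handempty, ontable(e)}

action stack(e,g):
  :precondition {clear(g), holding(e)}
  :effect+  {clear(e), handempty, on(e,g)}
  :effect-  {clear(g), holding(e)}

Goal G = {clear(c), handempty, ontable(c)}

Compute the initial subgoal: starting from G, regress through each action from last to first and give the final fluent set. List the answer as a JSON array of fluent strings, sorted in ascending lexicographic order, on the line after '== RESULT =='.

Work backward from the goal:
  through step 3 (stack(e,g)): drop {handempty}, keep {clear(c), ontable(c)}, require {clear(g), holding(e)}
    → {clear(c), clear(g), holding(e), ontable(c)}
  through step 2 (pickup(e)): drop {holding(e)}, keep {clear(c), clear(g), ontable(c)}, require {clear(e), handempty, ontable(e)}
    → {clear(c), clear(e), clear(g), handempty, ontable(c), ontable(e)}
  through step 1 (putdown(c)): drop {clear(c), handempty, ontable(c)}, keep {clear(e), clear(g), ontable(e)}, require {holding(c)}
    → {clear(e), clear(g), holding(c), ontable(e)}

== RESULT ==
["clear(e)", "clear(g)", "holding(c)", "ontable(e)"]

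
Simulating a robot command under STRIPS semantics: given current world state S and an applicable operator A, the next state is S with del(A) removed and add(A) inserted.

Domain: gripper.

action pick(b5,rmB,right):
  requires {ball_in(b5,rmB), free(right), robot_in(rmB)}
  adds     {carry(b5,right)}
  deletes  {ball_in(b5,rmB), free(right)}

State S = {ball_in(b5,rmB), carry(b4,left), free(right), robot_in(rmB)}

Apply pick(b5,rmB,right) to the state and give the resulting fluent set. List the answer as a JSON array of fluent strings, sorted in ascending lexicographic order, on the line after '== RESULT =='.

Progress:
  pre ⊆ S: {ball_in(b5,rmB), free(right), robot_in(rmB)} ⊆ S  — applicable
  S \ del = {carry(b4,left), robot_in(rmB)}
  ∪ add   = {carry(b4,left), carry(b5,right), robot_in(rmB)}

== RESULT ==
["carry(b4,left)", "carry(b5,right)", "robot_in(rmB)"]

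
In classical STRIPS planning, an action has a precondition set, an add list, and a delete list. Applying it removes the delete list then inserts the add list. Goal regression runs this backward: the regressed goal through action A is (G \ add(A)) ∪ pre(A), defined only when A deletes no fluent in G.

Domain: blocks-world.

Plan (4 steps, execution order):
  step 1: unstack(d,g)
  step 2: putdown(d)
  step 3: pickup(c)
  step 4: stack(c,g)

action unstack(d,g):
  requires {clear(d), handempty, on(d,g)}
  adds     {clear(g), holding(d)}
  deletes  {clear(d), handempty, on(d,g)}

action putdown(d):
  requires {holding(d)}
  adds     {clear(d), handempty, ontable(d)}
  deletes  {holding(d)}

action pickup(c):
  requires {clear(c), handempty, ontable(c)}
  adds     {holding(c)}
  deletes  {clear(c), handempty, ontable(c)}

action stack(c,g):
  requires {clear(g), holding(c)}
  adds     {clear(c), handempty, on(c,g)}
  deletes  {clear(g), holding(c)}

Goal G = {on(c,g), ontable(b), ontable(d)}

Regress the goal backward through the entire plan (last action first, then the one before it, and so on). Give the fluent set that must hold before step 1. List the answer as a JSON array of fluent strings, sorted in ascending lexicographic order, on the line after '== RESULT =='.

Regress step by step:
  through step 4 (stack(c,g)): drop {on(c,g)}, keep {ontable(b), ontable(d)}, require {clear(g), holding(c)}
    → {clear(g), holding(c), ontable(b), ontable(d)}
  through step 3 (pickup(c)): drop {holding(c)}, keep {clear(g), ontable(b), ontable(d)}, require {clear(c), handempty, ontable(c)}
    → {clear(c), clear(g), handempty, ontable(b), ontable(c), ontable(d)}
  through step 2 (putdown(d)): drop {handempty, ontable(d)}, keep {clear(c), clear(g), ontable(b), ontable(c)}, require {holding(d)}
    → {clear(c), clear(g), holding(d), ontable(b), ontable(c)}
  through step 1 (unstack(d,g)): drop {clear(g), holding(d)}, keep {clear(c), ontable(b), ontable(c)}, require {clear(d), handempty, on(d,g)}
    → {clear(c), clear(d), handempty, on(d,g), ontable(b), ontable(c)}

== RESULT ==
["clear(c)", "clear(d)", "handempty", "on(d,g)", "ontable(b)", "ontable(c)"]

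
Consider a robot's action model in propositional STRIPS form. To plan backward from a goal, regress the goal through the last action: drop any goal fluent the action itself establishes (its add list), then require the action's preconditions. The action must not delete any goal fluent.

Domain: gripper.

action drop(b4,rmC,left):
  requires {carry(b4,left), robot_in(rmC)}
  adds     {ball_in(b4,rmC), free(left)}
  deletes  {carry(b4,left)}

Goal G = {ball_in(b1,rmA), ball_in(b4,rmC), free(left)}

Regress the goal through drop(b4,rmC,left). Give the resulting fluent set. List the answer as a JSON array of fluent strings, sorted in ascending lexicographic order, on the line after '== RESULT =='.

Compute (G \ add) ∪ pre:
  G ∩ del = {}  (empty — regression defined)
  G \ add = {ball_in(b1,rmA), ball_in(b4,rmC), free(left)} \ {ball_in(b4,rmC), free(left)} = {ball_in(b1,rmA)}
  ∪ pre   = {ball_in(b1,rmA)} ∪ {carry(b4,left), robot_in(rmC)}
          = {ball_in(b1,rmA), carry(b4,left), robot_in(rmC)}

== RESULT ==
["ball_in(b1,rmA)", "carry(b4,left)", "robot_in(rmC)"]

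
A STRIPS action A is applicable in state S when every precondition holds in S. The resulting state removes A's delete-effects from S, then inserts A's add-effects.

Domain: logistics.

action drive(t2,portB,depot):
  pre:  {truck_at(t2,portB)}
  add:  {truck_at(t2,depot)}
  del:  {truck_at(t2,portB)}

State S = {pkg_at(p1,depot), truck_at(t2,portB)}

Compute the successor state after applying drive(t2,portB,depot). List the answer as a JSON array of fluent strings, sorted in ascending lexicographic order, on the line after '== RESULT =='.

Compute (S \ del) ∪ add:
  pre ⊆ S: {truck_at(t2,portB)} ⊆ S  — applicable
  S \ del = {pkg_at(p1,depot)}
  ∪ add   = {pkg_at(p1,depot), truck_at(t2,depot)}

== RESULT ==
["pkg_at(p1,depot)", "truck_at(t2,depot)"]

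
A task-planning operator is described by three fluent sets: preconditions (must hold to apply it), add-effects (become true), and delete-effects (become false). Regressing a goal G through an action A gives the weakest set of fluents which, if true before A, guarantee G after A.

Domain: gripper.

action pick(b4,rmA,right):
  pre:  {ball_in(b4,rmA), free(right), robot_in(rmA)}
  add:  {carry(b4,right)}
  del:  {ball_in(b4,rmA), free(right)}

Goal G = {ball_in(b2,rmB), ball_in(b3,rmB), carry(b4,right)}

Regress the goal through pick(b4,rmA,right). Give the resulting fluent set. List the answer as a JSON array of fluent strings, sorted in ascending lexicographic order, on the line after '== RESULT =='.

Compute (G \ add) ∪ pre:
  G ∩ del = {}  (empty — regression defined)
  G \ add = {ball_in(b2,rmB), ball_in(b3,rmB), carry(b4,right)} \ {carry(b4,right)} = {ball_in(b2,rmB), ball_in(b3,rmB)}
  ∪ pre   = {ball_in(b2,rmB), ball_in(b3,rmB)} ∪ {ball_in(b4,rmA), free(right), robot_in(rmA)}
          = {ball_in(b2,rmB), ball_in(b3,rmB), ball_in(b4,rmA), free(right), robot_in(rmA)}

== RESULT ==
["ball_in(b2,rmB)", "ball_in(b3,rmB)", "ball_in(b4,rmA)", "free(right)", "robot_in(rmA)"]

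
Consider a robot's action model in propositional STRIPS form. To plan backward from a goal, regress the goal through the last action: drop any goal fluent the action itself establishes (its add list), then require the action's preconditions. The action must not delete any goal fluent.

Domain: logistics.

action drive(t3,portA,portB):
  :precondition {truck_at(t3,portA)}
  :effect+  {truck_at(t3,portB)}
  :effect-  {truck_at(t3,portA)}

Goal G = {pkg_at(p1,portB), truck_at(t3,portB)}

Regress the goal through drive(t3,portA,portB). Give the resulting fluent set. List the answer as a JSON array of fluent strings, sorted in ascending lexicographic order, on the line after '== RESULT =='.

Compute (G \ add) ∪ pre:
  G ∩ del = {}  (empty — regression defined)
  G \ add = {pkg_at(p1,portB), truck_at(t3,portB)} \ {truck_at(t3,portB)} = {pkg_at(p1,portB)}
  ∪ pre   = {pkg_at(p1,portB)} ∪ {truck_at(t3,portA)}
          = {pkg_at(p1,portB), truck_at(t3,portA)}

== RESULT ==
["pkg_at(p1,portB)", "truck_at(t3,portA)"]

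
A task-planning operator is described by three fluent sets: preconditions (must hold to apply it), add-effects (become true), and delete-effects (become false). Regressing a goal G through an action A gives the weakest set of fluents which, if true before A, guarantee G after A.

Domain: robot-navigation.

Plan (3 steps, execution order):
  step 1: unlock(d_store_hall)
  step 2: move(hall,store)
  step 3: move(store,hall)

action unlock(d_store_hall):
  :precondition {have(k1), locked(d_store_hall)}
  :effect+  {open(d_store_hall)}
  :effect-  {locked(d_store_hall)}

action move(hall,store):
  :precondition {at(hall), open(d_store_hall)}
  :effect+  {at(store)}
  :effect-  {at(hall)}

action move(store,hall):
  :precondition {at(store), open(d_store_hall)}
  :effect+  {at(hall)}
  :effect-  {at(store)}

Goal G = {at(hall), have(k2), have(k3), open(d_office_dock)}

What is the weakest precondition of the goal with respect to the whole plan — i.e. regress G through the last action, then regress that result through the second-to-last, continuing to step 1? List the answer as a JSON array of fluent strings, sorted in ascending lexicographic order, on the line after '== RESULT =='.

Work backward from the goal:
  through step 3 (move(store,hall)): drop {at(hall)}, keep {have(k2), have(k3), open(d_office_dock)}, require {at(store), open(d_store_hall)}
    → {at(store), have(k2), have(k3), open(d_office_dock), open(d_store_hall)}
  through step 2 (move(hall,store)): drop {at(store)}, keep {have(k2), have(k3), open(d_office_dock), open(d_store_hall)}, require {at(hall), open(d_store_hall)}
    → {at(hall), have(k2), have(k3), open(d_office_dock), open(d_store_hall)}
  through step 1 (unlock(d_store_hall)): drop {open(d_store_hall)}, keep {at(hall), have(k2), have(k3), open(d_office_dock)}, require {have(k1), locked(d_store_hall)}
    → {at(hall), have(k1), have(k2), have(k3), locked(d_store_hall), open(d_office_dock)}

== RESULT ==
["at(hall)", "have(k1)", "have(k2)", "have(k3)", "locked(d_store_hall)", "open(d_office_dock)"]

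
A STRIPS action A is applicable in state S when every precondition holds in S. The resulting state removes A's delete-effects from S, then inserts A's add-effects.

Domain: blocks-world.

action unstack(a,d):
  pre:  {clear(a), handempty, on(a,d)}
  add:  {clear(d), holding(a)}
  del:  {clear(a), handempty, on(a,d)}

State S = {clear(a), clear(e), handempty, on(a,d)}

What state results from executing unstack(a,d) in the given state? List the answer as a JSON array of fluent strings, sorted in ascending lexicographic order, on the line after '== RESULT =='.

Compute (S \ del) ∪ add:
  pre ⊆ S: {clear(a), handempty, on(a,d)} ⊆ S  — applicable
  S \ del = {clear(e)}
  ∪ add   = {clear(d), clear(e), holding(a)}

== RESULT ==
["clear(d)", "clear(e)", "holding(a)"]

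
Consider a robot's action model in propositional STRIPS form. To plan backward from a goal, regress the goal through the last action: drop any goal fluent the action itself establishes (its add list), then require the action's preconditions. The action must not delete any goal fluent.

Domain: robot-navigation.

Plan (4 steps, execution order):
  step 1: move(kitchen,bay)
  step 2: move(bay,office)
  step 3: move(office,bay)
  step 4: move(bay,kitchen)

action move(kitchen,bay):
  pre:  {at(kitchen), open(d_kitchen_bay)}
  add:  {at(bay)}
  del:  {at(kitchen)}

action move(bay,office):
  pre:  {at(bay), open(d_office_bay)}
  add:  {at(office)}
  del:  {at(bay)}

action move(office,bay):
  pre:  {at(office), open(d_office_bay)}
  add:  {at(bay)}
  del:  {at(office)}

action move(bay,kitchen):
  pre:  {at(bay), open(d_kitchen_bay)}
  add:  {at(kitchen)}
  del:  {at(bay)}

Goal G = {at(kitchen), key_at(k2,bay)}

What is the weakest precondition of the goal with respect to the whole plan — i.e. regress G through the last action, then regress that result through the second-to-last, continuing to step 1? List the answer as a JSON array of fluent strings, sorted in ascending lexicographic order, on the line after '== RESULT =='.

Regress step by step:
  through step 4 (move(bay,kitchen)): drop {at(kitchen)}, keep {key_at(k2,bay)}, require {at(bay), open(d_kitchen_bay)}
    → {at(bay), key_at(k2,bay), open(d_kitchen_bay)}
  through step 3 (move(office,bay)): drop {at(bay)}, keep {key_at(k2,bay), open(d_kitchen_bay)}, require {at(office), open(d_office_bay)}
    → {at(office), key_at(k2,bay), open(d_kitchen_bay), open(d_office_bay)}
  through step 2 (move(bay,office)): drop {at(office)}, keep {key_at(k2,bay), open(d_kitchen_bay), open(d_office_bay)}, require {at(bay), open(d_office_bay)}
    → {at(bay), key_at(k2,bay), open(d_kitchen_bay), open(d_office_bay)}
  through step 1 (move(kitchen,bay)): drop {at(bay)}, keep {key_at(k2,bay), open(d_kitchen_bay), open(d_office_bay)}, require {at(kitchen), open(d_kitchen_bay)}
    → {at(kitchen), key_at(k2,bay), open(d_kitchen_bay), open(d_office_bay)}

== RESULT ==
["at(kitchen)", "key_at(k2,bay)", "open(d_kitchen_bay)", "open(d_office_bay)"]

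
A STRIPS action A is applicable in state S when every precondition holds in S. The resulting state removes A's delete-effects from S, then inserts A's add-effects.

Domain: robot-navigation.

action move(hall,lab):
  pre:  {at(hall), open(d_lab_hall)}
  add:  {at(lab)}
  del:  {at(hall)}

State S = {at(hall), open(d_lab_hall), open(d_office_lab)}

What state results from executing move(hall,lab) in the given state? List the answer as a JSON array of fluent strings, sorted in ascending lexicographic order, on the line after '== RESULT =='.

Progress:
  pre ⊆ S: {at(hall), open(d_lab_hall)} ⊆ S  — applicable
  S \ del = {open(d_lab_hall), open(d_office_lab)}
  ∪ add   = {at(lab), open(d_lab_hall), open(d_office_lab)}

== RESULT ==
["at(lab)", "open(d_lab_hall)", "open(d_office_lab)"]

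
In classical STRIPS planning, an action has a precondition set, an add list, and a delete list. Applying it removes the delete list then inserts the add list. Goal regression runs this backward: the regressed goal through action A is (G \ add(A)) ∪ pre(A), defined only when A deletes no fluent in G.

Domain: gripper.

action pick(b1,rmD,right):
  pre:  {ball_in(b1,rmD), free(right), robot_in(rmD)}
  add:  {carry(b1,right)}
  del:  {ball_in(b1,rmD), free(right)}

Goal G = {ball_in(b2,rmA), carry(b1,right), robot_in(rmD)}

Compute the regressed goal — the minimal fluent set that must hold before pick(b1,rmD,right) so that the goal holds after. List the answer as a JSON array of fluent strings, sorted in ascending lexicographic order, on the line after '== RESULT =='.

Regress:
  G ∩ del = {}  (empty — regression defined)
  G \ add = {ball_in(b2,rmA), carry(b1,right), robot_in(rmD)} \ {carry(b1,right)} = {ball_in(b2,rmA), robot_in(rmD)}
  ∪ pre   = {ball_in(b2,rmA), robot_in(rmD)} ∪ {ball_in(b1,rmD), free(right), robot_in(rmD)}
          = {ball_in(b1,rmD), ball_in(b2,rmA), free(right), robot_in(rmD)}

== RESULT ==
["ball_in(b1,rmD)", "ball_in(b2,rmA)", "free(right)", "robot_in(rmD)"]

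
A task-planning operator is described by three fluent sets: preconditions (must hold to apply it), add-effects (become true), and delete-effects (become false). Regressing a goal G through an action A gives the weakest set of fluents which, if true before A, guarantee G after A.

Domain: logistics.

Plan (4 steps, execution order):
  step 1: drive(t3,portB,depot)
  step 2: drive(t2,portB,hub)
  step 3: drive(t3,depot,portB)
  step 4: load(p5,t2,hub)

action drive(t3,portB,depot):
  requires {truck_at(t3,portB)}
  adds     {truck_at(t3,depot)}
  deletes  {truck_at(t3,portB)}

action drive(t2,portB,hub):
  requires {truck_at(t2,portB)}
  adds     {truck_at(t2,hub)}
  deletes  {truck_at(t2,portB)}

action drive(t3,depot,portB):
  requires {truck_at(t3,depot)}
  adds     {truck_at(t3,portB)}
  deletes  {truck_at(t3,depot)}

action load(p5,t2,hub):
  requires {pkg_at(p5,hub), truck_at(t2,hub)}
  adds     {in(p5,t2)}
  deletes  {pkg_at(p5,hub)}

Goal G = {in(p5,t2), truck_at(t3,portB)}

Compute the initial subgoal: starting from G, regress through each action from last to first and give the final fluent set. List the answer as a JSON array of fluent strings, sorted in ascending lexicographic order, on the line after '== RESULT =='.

Regress step by step:
  through step 4 (load(p5,t2,hub)): drop {in(p5,t2)}, keep {truck_at(t3,portB)}, require {pkg_at(p5,hub), truck_at(t2,hub)}
    → {pkg_at(p5,hub), truck_at(t2,hub), truck_at(t3,portB)}
  through step 3 (drive(t3,depot,portB)): drop {truck_at(t3,portB)}, keep {pkg_at(p5,hub), truck_at(t2,hub)}, require {truck_at(t3,depot)}
    → {pkg_at(p5,hub), truck_at(t2,hub), truck_at(t3,depot)}
  through step 2 (drive(t2,portB,hub)): drop {truck_at(t2,hub)}, keep {pkg_at(p5,hub), truck_at(t3,depot)}, require {truck_at(t2,portB)}
    → {pkg_at(p5,hub), truck_at(t2,portB), truck_at(t3,depot)}
  through step 1 (drive(t3,portB,depot)): drop {truck_at(t3,depot)}, keep {pkg_at(p5,hub), truck_at(t2,portB)}, require {truck_at(t3,portB)}
    → {pkg_at(p5,hub), truck_at(t2,portB), truck_at(t3,portB)}

== RESULT ==
["pkg_at(p5,hub)", "truck_at(t2,portB)", "truck_at(t3,portB)"]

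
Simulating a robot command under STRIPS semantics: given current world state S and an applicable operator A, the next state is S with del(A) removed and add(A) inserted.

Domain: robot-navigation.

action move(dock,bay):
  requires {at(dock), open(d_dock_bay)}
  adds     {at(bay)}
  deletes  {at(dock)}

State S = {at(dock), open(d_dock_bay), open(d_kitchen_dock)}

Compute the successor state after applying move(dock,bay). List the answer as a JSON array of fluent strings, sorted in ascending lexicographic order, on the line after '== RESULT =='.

Compute (S \ del) ∪ add:
  pre ⊆ S: {at(dock), open(d_dock_bay)} ⊆ S  — applicable
  S \ del = {open(d_dock_bay), open(d_kitchen_dock)}
  ∪ add   = {at(bay), open(d_dock_bay), open(d_kitchen_dock)}

== RESULT ==
["at(bay)", "open(d_dock_bay)", "open(d_kitchen_dock)"]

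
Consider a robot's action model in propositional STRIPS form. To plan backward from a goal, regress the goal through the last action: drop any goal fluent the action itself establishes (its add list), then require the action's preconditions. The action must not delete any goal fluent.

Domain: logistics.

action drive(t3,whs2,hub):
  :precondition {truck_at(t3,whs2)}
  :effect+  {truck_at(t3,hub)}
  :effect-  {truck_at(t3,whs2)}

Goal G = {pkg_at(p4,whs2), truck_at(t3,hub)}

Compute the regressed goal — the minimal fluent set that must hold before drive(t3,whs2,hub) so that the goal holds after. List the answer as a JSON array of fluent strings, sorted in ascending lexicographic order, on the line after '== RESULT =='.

Compute (G \ add) ∪ pre:
  G ∩ del = {}  (empty — regression defined)
  G \ add = {pkg_at(p4,whs2), truck_at(t3,hub)} \ {truck_at(t3,hub)} = {pkg_at(p4,whs2)}
  ∪ pre   = {pkg_at(p4,whs2)} ∪ {truck_at(t3,whs2)}
          = {pkg_at(p4,whs2), truck_at(t3,whs2)}

== RESULT ==
["pkg_at(p4,whs2)", "truck_at(t3,whs2)"]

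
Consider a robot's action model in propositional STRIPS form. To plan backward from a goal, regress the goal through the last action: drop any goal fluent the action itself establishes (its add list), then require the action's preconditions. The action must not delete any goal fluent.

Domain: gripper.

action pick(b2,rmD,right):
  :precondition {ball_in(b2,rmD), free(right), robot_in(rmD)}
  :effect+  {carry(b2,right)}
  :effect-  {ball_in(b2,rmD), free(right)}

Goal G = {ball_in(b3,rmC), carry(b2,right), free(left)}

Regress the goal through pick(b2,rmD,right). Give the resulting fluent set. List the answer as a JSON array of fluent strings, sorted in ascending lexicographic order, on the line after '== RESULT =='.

Compute (G \ add) ∪ pre:
  G ∩ del = {}  (empty — regression defined)
  G \ add = {ball_in(b3,rmC), carry(b2,right), free(left)} \ {carry(b2,right)} = {ball_in(b3,rmC), free(left)}
  ∪ pre   = {ball_in(b3,rmC), free(left)} ∪ {ball_in(b2,rmD), free(right), robot_in(rmD)}
          = {ball_in(b2,rmD), ball_in(b3,rmC), free(left), free(right), robot_in(rmD)}

== RESULT ==
["ball_in(b2,rmD)", "ball_in(b3,rmC)", "free(left)", "free(right)", "robot_in(rmD)"]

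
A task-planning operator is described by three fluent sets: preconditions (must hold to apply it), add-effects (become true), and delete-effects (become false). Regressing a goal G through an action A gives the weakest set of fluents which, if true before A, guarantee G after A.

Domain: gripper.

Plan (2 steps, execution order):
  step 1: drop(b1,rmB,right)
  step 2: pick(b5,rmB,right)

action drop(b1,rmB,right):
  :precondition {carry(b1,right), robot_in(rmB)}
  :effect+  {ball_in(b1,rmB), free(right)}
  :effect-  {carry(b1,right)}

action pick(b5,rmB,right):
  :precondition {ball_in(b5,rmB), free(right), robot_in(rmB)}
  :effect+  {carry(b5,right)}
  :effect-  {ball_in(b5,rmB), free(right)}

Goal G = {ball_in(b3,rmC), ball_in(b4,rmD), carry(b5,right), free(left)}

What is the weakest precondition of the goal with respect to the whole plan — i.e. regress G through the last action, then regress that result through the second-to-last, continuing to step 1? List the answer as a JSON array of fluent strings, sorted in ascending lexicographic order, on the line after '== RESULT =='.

Regress step by step:
  through step 2 (pick(b5,rmB,right)): drop {carry(b5,right)}, keep {ball_in(b3,rmC), ball_in(b4,rmD), free(left)}, require {ball_in(b5,rmB), free(right), robot_in(rmB)}
    → {ball_in(b3,rmC), ball_in(b4,rmD), ball_in(b5,rmB), free(left), free(right), robot_in(rmB)}
  through step 1 (drop(b1,rmB,right)): drop {free(right)}, keep {ball_in(b3,rmC), ball_in(b4,rmD), ball_in(b5,rmB), free(left), robot_in(rmB)}, require {carry(b1,right), robot_in(rmB)}
    → {ball_in(b3,rmC), ball_in(b4,rmD), ball_in(b5,rmB), carry(b1,right), free(left), robot_in(rmB)}

== RESULT ==
["ball_in(b3,rmC)", "ball_in(b4,rmD)", "ball_in(b5,rmB)", "carry(b1,right)", "free(left)", "robot_in(rmB)"]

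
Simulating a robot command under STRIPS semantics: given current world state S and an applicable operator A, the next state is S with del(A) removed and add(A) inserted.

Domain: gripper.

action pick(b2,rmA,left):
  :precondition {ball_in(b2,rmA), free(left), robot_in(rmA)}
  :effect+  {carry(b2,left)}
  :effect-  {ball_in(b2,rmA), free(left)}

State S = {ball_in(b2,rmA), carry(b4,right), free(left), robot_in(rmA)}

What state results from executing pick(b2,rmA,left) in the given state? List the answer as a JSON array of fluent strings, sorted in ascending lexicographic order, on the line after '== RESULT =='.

Compute (S \ del) ∪ add:
  pre ⊆ S: {ball_in(b2,rmA), free(left), robot_in(rmA)} ⊆ S  — applicable
  S \ del = {carry(b4,right), robot_in(rmA)}
  ∪ add   = {carry(b2,left), carry(b4,right), robot_in(rmA)}

== RESULT ==
["carry(b2,left)", "carry(b4,right)", "robot_in(rmA)"]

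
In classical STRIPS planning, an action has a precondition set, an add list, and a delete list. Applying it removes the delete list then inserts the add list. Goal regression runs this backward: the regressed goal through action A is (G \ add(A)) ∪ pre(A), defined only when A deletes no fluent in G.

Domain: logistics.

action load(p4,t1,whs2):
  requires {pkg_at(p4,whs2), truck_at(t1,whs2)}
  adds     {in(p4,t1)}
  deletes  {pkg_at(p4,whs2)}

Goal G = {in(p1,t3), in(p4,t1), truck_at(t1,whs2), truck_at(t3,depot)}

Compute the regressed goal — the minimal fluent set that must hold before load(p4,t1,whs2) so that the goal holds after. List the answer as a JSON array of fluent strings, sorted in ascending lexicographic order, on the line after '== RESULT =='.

Regress:
  G ∩ del = {}  (empty — regression defined)
  G \ add = {in(p1,t3), in(p4,t1), truck_at(t1,whs2), truck_at(t3,depot)} \ {in(p4,t1)} = {in(p1,t3), truck_at(t1,whs2), truck_at(t3,depot)}
  ∪ pre   = {in(p1,t3), truck_at(t1,whs2), truck_at(t3,depot)} ∪ {pkg_at(p4,whs2), truck_at(t1,whs2)}
          = {in(p1,t3), pkg_at(p4,whs2), truck_at(t1,whs2), truck_at(t3,depot)}

== RESULT ==
["in(p1,t3)", "pkg_at(p4,whs2)", "truck_at(t1,whs2)", "truck_at(t3,depot)"]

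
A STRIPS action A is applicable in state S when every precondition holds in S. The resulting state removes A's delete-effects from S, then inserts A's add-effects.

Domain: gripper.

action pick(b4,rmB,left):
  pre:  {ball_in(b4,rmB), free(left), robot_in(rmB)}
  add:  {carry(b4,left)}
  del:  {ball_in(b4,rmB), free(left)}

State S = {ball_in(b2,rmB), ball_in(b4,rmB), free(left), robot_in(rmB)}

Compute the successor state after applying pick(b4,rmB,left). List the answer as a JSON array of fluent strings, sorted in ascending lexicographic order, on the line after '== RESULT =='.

Progress:
  pre ⊆ S: {ball_in(b4,rmB), free(left), robot_in(rmB)} ⊆ S  — applicable
  S \ del = {ball_in(b2,rmB), robot_in(rmB)}
  ∪ add   = {ball_in(b2,rmB), carry(b4,left), robot_in(rmB)}

== RESULT ==
["ball_in(b2,rmB)", "carry(b4,left)", "robot_in(rmB)"]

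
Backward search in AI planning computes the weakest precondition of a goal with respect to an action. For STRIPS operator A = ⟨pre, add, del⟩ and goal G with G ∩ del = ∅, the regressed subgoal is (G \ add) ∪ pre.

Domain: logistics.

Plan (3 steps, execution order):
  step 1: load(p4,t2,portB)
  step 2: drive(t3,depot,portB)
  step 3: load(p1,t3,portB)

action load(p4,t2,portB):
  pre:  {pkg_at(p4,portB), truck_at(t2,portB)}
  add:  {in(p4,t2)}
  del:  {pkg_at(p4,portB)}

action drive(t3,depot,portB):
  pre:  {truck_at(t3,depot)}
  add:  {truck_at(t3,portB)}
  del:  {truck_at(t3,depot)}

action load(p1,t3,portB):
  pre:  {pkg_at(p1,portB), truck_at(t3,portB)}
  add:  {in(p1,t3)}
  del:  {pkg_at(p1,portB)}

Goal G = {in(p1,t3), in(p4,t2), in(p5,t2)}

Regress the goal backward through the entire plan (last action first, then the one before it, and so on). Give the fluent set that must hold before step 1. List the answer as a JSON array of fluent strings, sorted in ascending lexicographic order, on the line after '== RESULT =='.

Regress step by step:
  through step 3 (load(p1,t3,portB)): drop {in(p1,t3)}, keep {in(p4,t2), in(p5,t2)}, require {pkg_at(p1,portB), truck_at(t3,portB)}
    → {in(p4,t2), in(p5,t2), pkg_at(p1,portB), truck_at(t3,portB)}
  through step 2 (drive(t3,depot,portB)): drop {truck_at(t3,portB)}, keep {in(p4,t2), in(p5,t2), pkg_at(p1,portB)}, require {truck_at(t3,depot)}
    → {in(p4,t2), in(p5,t2), pkg_at(p1,portB), truck_at(t3,depot)}
  through step 1 (load(p4,t2,portB)): drop {in(p4,t2)}, keep {in(p5,t2), pkg_at(p1,portB), truck_at(t3,depot)}, require {pkg_at(p4,portB), truck_at(t2,portB)}
    → {in(p5,t2), pkg_at(p1,portB), pkg_at(p4,portB), truck_at(t2,portB), truck_at(t3,depot)}

== RESULT ==
["in(p5,t2)", "pkg_at(p1,portB)", "pkg_at(p4,portB)", "truck_at(t2,portB)", "truck_at(t3,depot)"]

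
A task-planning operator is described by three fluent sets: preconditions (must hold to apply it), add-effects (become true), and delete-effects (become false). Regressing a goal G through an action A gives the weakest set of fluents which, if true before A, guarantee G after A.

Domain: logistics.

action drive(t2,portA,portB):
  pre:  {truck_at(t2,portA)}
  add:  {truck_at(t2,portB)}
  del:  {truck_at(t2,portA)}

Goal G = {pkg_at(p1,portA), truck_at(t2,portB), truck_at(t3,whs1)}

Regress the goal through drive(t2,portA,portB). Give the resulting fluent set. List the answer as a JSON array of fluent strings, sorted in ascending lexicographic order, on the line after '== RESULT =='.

Compute (G \ add) ∪ pre:
  G ∩ del = {}  (empty — regression defined)
  G \ add = {pkg_at(p1,portA), truck_at(t2,portB), truck_at(t3,whs1)} \ {truck_at(t2,portB)} = {pkg_at(p1,portA), truck_at(t3,whs1)}
  ∪ pre   = {pkg_at(p1,portA), truck_at(t3,whs1)} ∪ {truck_at(t2,portA)}
          = {pkg_at(p1,portA), truck_at(t2,portA), truck_at(t3,whs1)}

== RESULT ==
["pkg_at(p1,portA)", "truck_at(t2,portA)", "truck_at(t3,whs1)"]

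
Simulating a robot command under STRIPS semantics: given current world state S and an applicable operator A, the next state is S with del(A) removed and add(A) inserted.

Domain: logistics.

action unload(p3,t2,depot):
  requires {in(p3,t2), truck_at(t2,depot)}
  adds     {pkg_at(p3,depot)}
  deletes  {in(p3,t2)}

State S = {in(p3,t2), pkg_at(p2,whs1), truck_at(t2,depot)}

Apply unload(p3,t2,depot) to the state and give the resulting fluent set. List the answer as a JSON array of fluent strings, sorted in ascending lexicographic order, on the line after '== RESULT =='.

Progress:
  pre ⊆ S: {in(p3,t2), truck_at(t2,depot)} ⊆ S  — applicable
  S \ del = {pkg_at(p2,whs1), truck_at(t2,depot)}
  ∪ add   = {pkg_at(p2,whs1), pkg_at(p3,depot), truck_at(t2,depot)}

== RESULT ==
["pkg_at(p2,whs1)", "pkg_at(p3,depot)", "truck_at(t2,depot)"]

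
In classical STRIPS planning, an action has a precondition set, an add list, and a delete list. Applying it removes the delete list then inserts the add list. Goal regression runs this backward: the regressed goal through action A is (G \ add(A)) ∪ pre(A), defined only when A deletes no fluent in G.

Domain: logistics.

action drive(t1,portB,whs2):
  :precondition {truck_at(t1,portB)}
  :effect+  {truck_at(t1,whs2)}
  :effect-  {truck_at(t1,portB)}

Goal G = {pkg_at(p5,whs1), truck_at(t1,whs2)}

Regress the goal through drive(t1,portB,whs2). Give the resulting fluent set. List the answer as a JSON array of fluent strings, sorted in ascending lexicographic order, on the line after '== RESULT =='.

Compute (G \ add) ∪ pre:
  G ∩ del = {}  (empty — regression defined)
  G \ add = {pkg_at(p5,whs1), truck_at(t1,whs2)} \ {truck_at(t1,whs2)} = {pkg_at(p5,whs1)}
  ∪ pre   = {pkg_at(p5,whs1)} ∪ {truck_at(t1,portB)}
          = {pkg_at(p5,whs1), truck_at(t1,portB)}

== RESULT ==
["pkg_at(p5,whs1)", "truck_at(t1,portB)"]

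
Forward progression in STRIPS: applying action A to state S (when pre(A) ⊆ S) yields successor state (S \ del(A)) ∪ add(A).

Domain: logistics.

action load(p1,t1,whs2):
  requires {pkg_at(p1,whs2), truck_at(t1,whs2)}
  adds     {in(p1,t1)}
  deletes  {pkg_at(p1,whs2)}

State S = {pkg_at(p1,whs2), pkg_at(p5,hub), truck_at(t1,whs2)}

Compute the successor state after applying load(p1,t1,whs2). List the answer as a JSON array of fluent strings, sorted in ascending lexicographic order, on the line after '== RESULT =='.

Progress:
  pre ⊆ S: {pkg_at(p1,whs2), truck_at(t1,whs2)} ⊆ S  — applicable
  S \ del = {pkg_at(p5,hub), truck_at(t1,whs2)}
  ∪ add   = {in(p1,t1), pkg_at(p5,hub), truck_at(t1,whs2)}

== RESULT ==
["in(p1,t1)", "pkg_at(p5,hub)", "truck_at(t1,whs2)"]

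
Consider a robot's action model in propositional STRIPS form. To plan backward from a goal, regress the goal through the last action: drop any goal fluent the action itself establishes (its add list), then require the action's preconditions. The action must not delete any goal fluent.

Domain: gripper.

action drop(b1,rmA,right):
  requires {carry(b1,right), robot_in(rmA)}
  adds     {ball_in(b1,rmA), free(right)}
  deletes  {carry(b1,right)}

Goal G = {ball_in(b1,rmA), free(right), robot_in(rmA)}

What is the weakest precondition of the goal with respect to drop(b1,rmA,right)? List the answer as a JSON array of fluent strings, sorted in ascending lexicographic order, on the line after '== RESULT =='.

Regress:
  G ∩ del = {}  (empty — regression defined)
  G \ add = {ball_in(b1,rmA), free(right), robot_in(rmA)} \ {ball_in(b1,rmA), free(right)} = {robot_in(rmA)}
  ∪ pre   = {robot_in(rmA)} ∪ {carry(b1,right), robot_in(rmA)}
          = {carry(b1,right), robot_in(rmA)}

== RESULT ==
["carry(b1,right)", "robot_in(rmA)"]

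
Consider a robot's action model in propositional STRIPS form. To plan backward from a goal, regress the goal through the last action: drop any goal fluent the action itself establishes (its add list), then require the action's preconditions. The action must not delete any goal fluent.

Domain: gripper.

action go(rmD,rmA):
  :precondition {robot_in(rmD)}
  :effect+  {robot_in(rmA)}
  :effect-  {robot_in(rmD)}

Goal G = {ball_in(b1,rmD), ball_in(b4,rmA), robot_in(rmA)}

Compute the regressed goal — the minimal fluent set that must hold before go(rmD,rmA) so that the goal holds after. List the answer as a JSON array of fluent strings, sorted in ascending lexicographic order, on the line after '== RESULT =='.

Regress:
  G ∩ del = {}  (empty — regression defined)
  G \ add = {ball_in(b1,rmD), ball_in(b4,rmA), robot_in(rmA)} \ {robot_in(rmA)} = {ball_in(b1,rmD), ball_in(b4,rmA)}
  ∪ pre   = {ball_in(b1,rmD), ball_in(b4,rmA)} ∪ {robot_in(rmD)}
          = {ball_in(b1,rmD), ball_in(b4,rmA), robot_in(rmD)}

== RESULT ==
["ball_in(b1,rmD)", "ball_in(b4,rmA)", "robot_in(rmD)"]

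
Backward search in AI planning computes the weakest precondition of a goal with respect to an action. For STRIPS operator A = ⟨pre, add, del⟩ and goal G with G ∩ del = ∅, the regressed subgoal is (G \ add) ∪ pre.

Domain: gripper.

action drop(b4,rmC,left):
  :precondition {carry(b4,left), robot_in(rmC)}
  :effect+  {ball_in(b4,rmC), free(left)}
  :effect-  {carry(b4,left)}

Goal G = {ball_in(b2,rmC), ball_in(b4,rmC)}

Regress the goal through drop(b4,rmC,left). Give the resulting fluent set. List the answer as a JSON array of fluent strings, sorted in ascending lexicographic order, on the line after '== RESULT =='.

Compute (G \ add) ∪ pre:
  G ∩ del = {}  (empty — regression defined)
  G \ add = {ball_in(b2,rmC), ball_in(b4,rmC)} \ {ball_in(b4,rmC), free(left)} = {ball_in(b2,rmC)}
  ∪ pre   = {ball_in(b2,rmC)} ∪ {carry(b4,left), robot_in(rmC)}
          = {ball_in(b2,rmC), carry(b4,left), robot_in(rmC)}

== RESULT ==
["ball_in(b2,rmC)", "carry(b4,left)", "robot_in(rmC)"]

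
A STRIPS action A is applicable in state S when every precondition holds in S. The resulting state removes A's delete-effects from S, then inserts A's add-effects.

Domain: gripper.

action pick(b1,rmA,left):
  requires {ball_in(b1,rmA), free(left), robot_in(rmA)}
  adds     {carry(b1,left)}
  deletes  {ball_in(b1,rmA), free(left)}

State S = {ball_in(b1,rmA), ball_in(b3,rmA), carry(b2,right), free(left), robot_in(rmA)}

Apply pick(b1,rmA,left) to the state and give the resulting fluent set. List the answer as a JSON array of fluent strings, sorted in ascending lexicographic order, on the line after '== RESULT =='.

Compute (S \ del) ∪ add:
  pre ⊆ S: {ball_in(b1,rmA), free(left), robot_in(rmA)} ⊆ S  — applicable
  S \ del = {ball_in(b3,rmA), carry(b2,right), robot_in(rmA)}
  ∪ add   = {ball_in(b3,rmA), carry(b1,left), carry(b2,right), robot_in(rmA)}

== RESULT ==
["ball_in(b3,rmA)", "carry(b1,left)", "carry(b2,right)", "robot_in(rmA)"]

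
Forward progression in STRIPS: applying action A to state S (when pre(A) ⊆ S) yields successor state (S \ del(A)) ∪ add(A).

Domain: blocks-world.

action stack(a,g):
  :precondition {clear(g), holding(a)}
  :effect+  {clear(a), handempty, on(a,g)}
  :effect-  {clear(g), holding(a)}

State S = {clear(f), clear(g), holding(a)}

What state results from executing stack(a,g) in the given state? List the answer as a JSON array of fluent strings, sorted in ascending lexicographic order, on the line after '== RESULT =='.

Progress:
  pre ⊆ S: {clear(g), holding(a)} ⊆ S  — applicable
  S \ del = {clear(f)}
  ∪ add   = {clear(a), clear(f), handempty, on(a,g)}

== RESULT ==
["clear(a)", "clear(f)", "handempty", "on(a,g)"]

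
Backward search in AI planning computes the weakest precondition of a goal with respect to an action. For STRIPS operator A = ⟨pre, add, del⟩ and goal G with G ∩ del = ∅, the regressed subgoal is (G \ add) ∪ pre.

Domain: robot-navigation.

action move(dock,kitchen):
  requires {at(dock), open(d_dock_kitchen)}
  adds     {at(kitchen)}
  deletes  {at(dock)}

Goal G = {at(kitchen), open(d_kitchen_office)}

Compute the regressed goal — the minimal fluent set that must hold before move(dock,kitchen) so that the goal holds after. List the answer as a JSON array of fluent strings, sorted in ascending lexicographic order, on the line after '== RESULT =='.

Regress:
  G ∩ del = {}  (empty — regression defined)
  G \ add = {at(kitchen), open(d_kitchen_office)} \ {at(kitchen)} = {open(d_kitchen_office)}
  ∪ pre   = {open(d_kitchen_office)} ∪ {at(dock), open(d_dock_kitchen)}
          = {at(dock), open(d_dock_kitchen), open(d_kitchen_office)}

== RESULT ==
["at(dock)", "open(d_dock_kitchen)", "open(d_kitchen_office)"]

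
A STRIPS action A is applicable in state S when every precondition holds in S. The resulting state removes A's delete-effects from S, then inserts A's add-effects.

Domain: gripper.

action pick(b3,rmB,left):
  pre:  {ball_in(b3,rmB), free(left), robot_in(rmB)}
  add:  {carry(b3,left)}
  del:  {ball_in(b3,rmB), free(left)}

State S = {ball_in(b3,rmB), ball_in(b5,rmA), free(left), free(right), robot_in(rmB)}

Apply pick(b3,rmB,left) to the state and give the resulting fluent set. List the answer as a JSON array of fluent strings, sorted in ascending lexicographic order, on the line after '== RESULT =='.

Progress:
  pre ⊆ S: {ball_in(b3,rmB), free(left), robot_in(rmB)} ⊆ S  — applicable
  S \ del = {ball_in(b5,rmA), free(right), robot_in(rmB)}
  ∪ add   = {ball_in(b5,rmA), carry(b3,left), free(right), robot_in(rmB)}

== RESULT ==
["ball_in(b5,rmA)", "carry(b3,left)", "free(right)", "robot_in(rmB)"]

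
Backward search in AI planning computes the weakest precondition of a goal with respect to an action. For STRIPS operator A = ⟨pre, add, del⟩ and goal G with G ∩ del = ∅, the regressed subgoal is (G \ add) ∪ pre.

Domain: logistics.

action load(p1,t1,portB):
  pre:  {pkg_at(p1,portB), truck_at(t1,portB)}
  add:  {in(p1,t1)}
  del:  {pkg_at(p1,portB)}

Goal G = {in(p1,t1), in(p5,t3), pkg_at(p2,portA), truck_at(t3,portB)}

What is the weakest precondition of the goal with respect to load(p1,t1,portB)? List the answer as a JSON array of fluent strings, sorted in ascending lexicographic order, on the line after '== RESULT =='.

Regress:
  G ∩ del = {}  (empty — regression defined)
  G \ add = {in(p1,t1), in(p5,t3), pkg_at(p2,portA), truck_at(t3,portB)} \ {in(p1,t1)} = {in(p5,t3), pkg_at(p2,portA), truck_at(t3,portB)}
  ∪ pre   = {in(p5,t3), pkg_at(p2,portA), truck_at(t3,portB)} ∪ {pkg_at(p1,portB), truck_at(t1,portB)}
          = {in(p5,t3), pkg_at(p1,portB), pkg_at(p2,portA), truck_at(t1,portB), truck_at(t3,portB)}

== RESULT ==
["in(p5,t3)", "pkg_at(p1,portB)", "pkg_at(p2,portA)", "truck_at(t1,portB)", "truck_at(t3,portB)"]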